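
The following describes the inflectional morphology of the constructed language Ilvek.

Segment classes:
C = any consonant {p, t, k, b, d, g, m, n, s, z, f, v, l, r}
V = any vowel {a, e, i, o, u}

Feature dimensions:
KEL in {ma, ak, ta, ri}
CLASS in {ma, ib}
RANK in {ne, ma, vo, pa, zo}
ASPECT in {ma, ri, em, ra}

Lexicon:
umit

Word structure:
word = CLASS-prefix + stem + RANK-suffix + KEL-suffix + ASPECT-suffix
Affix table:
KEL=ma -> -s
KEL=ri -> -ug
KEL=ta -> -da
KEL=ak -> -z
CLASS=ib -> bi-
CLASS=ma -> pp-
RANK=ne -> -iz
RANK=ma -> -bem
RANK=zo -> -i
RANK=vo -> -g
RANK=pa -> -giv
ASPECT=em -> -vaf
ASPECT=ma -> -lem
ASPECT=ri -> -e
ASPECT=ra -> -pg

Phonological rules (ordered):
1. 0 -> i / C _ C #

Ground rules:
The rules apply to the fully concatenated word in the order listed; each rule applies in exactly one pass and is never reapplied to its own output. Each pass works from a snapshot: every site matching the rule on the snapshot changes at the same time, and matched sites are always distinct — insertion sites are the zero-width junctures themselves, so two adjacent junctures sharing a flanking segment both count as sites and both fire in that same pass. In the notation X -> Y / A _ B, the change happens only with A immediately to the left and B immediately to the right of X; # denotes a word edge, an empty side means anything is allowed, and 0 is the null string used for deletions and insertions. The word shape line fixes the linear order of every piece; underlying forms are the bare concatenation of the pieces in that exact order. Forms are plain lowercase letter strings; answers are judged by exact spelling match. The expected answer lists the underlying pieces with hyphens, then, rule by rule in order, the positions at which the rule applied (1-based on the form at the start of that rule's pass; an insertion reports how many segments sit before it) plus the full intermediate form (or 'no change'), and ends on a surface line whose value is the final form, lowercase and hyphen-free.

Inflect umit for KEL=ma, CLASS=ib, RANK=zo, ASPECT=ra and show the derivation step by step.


underlying: bi-umit-i-s-pg
1. 0 -> i / C _ C #: inserts after position(s) 9: biumitispig
surface: biumitispig


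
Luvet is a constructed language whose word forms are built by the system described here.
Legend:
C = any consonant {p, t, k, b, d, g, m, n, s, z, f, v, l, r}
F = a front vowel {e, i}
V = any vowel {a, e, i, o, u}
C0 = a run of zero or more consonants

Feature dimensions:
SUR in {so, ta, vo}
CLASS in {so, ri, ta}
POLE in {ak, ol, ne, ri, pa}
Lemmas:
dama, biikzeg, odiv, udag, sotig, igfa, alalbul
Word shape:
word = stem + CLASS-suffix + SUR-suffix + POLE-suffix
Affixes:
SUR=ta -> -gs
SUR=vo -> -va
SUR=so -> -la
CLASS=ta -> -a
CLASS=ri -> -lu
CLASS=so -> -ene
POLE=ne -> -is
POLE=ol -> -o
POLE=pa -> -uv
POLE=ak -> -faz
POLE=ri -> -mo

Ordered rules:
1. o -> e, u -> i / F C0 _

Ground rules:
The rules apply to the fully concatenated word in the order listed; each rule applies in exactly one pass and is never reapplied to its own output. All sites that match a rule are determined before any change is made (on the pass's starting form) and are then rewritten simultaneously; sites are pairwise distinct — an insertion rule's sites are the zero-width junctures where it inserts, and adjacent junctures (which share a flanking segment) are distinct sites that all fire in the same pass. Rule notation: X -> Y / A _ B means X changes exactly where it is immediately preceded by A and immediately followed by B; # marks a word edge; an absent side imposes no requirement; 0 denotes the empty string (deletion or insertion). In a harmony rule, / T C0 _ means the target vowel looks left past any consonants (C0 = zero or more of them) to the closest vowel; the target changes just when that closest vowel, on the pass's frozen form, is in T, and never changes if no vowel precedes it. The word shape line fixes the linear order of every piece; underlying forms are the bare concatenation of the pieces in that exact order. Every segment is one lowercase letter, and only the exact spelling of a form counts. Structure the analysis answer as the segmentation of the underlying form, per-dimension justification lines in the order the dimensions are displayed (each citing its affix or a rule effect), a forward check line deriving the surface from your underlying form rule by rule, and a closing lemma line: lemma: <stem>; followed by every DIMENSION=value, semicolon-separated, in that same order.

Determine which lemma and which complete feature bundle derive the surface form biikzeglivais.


underlying: biikzeg-lu-va-is
SUR=vo - signalled by the affix -va
CLASS=ri - signalled by the affix -lu
POLE=ne - signalled by the affix -is
check: biikzegluvais -> biikzeglivais
lemma: biikzeg; SUR=vo; CLASS=ri; POLE=ne


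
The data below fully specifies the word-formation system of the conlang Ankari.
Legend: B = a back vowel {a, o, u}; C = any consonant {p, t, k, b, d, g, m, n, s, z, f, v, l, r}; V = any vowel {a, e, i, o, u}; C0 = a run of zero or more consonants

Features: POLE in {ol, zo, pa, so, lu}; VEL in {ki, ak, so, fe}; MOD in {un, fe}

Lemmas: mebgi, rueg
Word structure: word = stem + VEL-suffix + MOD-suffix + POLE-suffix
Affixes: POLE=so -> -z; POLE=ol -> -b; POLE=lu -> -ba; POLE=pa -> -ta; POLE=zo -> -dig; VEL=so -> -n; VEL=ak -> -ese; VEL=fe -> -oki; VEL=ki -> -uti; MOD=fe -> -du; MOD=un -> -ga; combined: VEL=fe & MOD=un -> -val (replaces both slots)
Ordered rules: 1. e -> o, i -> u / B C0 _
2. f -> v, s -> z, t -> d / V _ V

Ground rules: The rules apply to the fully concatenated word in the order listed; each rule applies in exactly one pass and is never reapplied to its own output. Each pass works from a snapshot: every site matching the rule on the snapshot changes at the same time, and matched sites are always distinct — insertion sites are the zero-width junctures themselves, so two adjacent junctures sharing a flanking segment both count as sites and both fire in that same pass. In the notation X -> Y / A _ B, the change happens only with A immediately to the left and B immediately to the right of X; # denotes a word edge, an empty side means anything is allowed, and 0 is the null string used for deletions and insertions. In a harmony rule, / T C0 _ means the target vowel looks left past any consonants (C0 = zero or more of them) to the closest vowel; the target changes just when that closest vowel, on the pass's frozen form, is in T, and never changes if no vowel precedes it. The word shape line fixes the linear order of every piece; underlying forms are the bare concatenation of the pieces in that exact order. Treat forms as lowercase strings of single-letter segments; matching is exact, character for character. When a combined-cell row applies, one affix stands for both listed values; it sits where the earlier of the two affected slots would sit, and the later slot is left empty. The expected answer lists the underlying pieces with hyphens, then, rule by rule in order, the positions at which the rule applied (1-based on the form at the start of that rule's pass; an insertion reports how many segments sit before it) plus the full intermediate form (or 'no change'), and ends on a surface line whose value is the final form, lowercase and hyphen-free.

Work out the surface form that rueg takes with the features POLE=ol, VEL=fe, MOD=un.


underlying: rueg-val-b
1. e -> o, i -> u / B C0 _: fires at position(s) 3: ruogvalb
2. f -> v, s -> z, t -> d / V _ V: no change
surface: ruogvalb


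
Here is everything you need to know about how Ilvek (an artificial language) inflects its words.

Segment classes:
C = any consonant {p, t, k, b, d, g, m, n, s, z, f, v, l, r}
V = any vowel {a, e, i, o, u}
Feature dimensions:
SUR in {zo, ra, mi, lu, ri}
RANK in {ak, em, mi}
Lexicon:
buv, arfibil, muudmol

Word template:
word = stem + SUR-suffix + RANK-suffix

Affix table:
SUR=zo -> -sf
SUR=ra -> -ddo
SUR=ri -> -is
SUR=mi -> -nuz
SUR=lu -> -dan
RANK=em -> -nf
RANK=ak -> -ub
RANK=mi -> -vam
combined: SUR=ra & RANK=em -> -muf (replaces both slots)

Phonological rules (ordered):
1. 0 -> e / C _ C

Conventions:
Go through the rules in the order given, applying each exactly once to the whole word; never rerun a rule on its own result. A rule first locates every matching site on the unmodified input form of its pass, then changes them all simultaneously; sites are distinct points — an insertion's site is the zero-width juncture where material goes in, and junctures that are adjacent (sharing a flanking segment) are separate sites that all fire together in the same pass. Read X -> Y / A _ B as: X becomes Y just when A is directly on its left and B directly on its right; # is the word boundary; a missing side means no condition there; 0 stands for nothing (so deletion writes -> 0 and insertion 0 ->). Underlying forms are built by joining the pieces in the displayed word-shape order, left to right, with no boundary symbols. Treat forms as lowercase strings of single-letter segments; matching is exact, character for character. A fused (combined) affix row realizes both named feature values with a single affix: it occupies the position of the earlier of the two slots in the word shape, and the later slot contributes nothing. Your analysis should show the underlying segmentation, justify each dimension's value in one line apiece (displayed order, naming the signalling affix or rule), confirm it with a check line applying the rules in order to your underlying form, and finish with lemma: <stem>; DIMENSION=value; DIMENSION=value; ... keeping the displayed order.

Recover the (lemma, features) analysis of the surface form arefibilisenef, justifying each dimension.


underlying: arfibil-is-nf
SUR=ri - signalled by the affix -is
RANK=em - signalled by the affix -nf
check: arfibilisnf -> arefibilisenef
lemma: arfibil; SUR=ri; RANK=em


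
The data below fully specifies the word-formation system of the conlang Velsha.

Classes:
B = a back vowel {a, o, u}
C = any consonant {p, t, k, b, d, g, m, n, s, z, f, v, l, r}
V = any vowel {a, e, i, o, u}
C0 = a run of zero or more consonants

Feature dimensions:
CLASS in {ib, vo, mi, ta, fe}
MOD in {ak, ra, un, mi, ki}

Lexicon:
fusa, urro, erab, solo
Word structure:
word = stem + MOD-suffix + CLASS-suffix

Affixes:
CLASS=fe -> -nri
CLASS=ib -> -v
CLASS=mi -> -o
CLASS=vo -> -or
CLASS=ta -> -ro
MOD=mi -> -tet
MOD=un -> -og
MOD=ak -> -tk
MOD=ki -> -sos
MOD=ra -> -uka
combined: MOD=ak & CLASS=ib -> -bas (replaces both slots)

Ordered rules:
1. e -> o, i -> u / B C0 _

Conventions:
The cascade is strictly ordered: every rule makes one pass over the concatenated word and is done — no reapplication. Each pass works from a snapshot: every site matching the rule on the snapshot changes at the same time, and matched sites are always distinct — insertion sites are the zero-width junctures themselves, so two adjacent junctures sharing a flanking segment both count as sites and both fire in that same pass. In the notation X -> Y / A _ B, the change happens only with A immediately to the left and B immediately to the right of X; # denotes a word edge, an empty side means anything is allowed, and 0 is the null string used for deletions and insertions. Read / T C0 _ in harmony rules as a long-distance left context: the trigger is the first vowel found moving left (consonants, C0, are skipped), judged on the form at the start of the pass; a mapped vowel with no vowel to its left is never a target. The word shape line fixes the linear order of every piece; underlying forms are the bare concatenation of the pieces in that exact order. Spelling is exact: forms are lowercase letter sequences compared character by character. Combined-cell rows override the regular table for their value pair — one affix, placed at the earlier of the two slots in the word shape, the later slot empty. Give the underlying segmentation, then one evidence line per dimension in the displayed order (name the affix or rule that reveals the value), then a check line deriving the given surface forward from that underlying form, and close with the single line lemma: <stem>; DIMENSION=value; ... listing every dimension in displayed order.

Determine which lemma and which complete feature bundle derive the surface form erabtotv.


underlying: erab-tet-v
CLASS=ib - signalled by the affix -v
MOD=mi - signalled by the affix -tet
check: erabtetv -> erabtotv
lemma: erab; CLASS=ib; MOD=mi


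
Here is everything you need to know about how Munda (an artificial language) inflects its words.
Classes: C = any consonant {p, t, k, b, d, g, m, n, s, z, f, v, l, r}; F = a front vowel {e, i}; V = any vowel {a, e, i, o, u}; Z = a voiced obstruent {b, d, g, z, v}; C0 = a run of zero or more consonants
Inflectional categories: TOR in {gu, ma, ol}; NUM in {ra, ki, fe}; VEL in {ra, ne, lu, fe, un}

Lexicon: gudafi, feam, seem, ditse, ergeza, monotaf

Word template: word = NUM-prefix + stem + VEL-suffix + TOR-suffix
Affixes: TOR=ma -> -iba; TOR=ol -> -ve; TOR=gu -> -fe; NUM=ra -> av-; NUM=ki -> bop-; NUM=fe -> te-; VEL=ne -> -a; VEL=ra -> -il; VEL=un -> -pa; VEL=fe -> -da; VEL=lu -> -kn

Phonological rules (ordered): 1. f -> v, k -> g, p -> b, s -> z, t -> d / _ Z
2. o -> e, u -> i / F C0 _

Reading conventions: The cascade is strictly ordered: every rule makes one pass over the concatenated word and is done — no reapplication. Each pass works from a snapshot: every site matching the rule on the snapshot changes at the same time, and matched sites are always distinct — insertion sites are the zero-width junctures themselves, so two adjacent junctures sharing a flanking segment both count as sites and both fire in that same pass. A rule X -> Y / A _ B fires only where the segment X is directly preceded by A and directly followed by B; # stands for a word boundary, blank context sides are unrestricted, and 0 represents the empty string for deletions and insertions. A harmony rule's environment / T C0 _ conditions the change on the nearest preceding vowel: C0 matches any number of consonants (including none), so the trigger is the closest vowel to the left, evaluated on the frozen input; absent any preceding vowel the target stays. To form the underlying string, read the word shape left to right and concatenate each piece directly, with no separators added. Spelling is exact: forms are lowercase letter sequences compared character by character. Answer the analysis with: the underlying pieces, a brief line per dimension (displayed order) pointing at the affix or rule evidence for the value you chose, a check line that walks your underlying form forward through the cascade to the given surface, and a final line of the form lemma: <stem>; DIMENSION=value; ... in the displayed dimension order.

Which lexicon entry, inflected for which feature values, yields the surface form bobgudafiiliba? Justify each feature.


underlying: bop-gudafi-il-iba
TOR=ma - signalled by the affix -iba
NUM=ki - signalled by the affix bop-
VEL=ra - signalled by the affix -il
check: bopgudafiiliba -> bobgudafiiliba -> bobgudafiiliba
lemma: gudafi; TOR=ma; NUM=ki; VEL=ra


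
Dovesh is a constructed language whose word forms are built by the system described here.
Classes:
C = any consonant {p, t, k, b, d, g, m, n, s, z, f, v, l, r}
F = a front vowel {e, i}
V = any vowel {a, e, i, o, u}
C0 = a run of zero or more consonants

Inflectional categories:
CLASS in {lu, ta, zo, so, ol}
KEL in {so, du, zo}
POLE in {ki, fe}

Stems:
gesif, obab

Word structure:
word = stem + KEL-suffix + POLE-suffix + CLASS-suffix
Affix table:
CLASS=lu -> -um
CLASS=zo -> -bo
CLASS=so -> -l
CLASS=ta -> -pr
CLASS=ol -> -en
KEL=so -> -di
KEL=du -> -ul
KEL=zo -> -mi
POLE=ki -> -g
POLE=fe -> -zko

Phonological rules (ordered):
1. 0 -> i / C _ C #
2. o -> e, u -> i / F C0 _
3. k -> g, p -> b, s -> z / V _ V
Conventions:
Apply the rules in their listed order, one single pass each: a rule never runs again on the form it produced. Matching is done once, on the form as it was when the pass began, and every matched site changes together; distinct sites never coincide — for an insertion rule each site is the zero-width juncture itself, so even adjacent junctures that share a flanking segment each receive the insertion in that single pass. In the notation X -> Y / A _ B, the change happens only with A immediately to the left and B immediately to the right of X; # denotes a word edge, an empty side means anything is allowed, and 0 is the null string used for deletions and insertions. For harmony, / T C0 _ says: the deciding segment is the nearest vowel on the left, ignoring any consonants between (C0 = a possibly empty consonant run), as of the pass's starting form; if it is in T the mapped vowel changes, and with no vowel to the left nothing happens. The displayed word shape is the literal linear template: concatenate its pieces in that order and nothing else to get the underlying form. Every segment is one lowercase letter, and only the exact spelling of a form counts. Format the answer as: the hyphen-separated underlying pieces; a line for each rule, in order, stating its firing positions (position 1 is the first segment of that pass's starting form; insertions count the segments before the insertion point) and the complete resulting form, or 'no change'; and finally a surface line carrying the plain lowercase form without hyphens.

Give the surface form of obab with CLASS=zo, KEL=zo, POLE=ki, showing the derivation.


underlying: obab-mi-g-bo
1. 0 -> i / C _ C #: no change
2. o -> e, u -> i / F C0 _: fires at position(s) 9: obabmigbe
3. k -> g, p -> b, s -> z / V _ V: no change
surface: obabmigbe


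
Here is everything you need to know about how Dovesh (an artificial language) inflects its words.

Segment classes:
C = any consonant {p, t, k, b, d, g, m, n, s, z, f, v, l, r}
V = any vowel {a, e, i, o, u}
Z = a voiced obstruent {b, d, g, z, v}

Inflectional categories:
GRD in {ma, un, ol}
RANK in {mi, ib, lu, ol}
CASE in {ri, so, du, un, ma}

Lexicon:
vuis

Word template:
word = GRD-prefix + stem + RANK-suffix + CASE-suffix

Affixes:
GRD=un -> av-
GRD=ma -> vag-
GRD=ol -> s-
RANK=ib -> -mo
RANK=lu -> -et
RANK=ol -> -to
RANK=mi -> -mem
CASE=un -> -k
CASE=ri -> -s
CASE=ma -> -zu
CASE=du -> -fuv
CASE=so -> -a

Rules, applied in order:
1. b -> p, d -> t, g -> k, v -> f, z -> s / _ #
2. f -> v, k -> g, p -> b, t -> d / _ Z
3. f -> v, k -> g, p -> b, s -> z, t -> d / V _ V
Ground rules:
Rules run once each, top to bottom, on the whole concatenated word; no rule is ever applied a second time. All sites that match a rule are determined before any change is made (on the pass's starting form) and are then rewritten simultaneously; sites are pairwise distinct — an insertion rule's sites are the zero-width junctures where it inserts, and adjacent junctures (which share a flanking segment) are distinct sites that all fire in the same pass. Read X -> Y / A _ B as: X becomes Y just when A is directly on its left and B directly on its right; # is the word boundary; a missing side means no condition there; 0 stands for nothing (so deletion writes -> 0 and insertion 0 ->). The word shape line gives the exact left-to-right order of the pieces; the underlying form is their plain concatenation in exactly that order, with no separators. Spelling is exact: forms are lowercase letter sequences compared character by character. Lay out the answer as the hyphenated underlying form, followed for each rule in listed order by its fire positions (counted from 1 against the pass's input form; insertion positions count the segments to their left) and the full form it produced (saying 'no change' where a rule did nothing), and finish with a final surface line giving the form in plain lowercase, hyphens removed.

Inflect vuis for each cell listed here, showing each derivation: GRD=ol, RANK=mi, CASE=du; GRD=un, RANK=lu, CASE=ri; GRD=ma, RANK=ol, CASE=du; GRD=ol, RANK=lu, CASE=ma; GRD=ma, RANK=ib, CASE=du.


cell GRD=ol, RANK=mi, CASE=du:
underlying: s-vuis-mem-fuv
1. b -> p, d -> t, g -> k, v -> f, z -> s / _ #: fires at position(s) 11: svuismemfuf
2. f -> v, k -> g, p -> b, t -> d / _ Z: no change
3. f -> v, k -> g, p -> b, s -> z, t -> d / V _ V: no change
surface: svuismemfuf

cell GRD=un, RANK=lu, CASE=ri:
underlying: av-vuis-et-s
1. b -> p, d -> t, g -> k, v -> f, z -> s / _ #: no change
2. f -> v, k -> g, p -> b, t -> d / _ Z: no change
3. f -> v, k -> g, p -> b, s -> z, t -> d / V _ V: fires at position(s) 6: avvuizets
surface: avvuizets

cell GRD=ma, RANK=ol, CASE=du:
underlying: vag-vuis-to-fuv
1. b -> p, d -> t, g -> k, v -> f, z -> s / _ #: fires at position(s) 12: vagvuistofuf
2. f -> v, k -> g, p -> b, t -> d / _ Z: no change
3. f -> v, k -> g, p -> b, s -> z, t -> d / V _ V: fires at position(s) 10: vagvuistovuf
surface: vagvuistovuf

cell GRD=ol, RANK=lu, CASE=ma:
underlying: s-vuis-et-zu
1. b -> p, d -> t, g -> k, v -> f, z -> s / _ #: no change
2. f -> v, k -> g, p -> b, t -> d / _ Z: fires at position(s) 7: svuisedzu
3. f -> v, k -> g, p -> b, s -> z, t -> d / V _ V: fires at position(s) 5: svuizedzu
surface: svuizedzu

cell GRD=ma, RANK=ib, CASE=du:
underlying: vag-vuis-mo-fuv
1. b -> p, d -> t, g -> k, v -> f, z -> s / _ #: fires at position(s) 12: vagvuismofuf
2. f -> v, k -> g, p -> b, t -> d / _ Z: no change
3. f -> v, k -> g, p -> b, s -> z, t -> d / V _ V: fires at position(s) 10: vagvuismovuf
surface: vagvuismovuf


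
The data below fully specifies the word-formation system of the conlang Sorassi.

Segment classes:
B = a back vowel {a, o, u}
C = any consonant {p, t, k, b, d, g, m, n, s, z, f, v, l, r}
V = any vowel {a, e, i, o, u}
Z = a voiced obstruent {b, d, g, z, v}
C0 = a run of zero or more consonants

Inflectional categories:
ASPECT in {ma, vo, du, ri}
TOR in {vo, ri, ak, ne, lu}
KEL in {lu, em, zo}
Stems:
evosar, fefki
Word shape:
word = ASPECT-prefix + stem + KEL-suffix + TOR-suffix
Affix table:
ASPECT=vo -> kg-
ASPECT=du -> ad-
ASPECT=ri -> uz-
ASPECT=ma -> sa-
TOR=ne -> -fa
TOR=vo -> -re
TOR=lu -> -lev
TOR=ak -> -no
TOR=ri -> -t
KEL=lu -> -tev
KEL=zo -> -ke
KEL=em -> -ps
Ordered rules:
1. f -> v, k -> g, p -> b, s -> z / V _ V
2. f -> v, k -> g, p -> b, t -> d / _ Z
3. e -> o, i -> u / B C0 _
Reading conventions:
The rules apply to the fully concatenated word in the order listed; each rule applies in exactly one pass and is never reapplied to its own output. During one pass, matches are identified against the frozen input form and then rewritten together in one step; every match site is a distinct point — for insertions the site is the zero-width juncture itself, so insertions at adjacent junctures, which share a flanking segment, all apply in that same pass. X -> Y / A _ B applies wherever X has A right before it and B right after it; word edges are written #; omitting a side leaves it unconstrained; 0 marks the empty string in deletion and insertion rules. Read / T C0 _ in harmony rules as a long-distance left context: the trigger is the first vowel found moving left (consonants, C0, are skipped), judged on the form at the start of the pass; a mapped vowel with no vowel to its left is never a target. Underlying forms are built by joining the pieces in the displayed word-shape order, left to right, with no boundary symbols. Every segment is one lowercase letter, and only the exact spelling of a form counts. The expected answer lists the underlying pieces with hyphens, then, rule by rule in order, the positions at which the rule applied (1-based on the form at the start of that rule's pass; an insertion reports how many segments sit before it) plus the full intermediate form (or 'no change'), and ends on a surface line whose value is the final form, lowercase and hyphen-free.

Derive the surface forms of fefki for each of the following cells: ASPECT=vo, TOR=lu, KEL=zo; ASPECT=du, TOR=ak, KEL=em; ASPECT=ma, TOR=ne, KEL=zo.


cell ASPECT=vo, TOR=lu, KEL=zo:
underlying: kg-fefki-ke-lev
1. f -> v, k -> g, p -> b, s -> z / V _ V: fires at position(s) 8: kgfefkigelev
2. f -> v, k -> g, p -> b, t -> d / _ Z: fires at position(s) 1: ggfefkigelev
3. e -> o, i -> u / B C0 _: no change
surface: ggfefkigelev

cell ASPECT=du, TOR=ak, KEL=em:
underlying: ad-fefki-ps-no
1. f -> v, k -> g, p -> b, s -> z / V _ V: no change
2. f -> v, k -> g, p -> b, t -> d / _ Z: no change
3. e -> o, i -> u / B C0 _: fires at position(s) 4: adfofkipsno
surface: adfofkipsno

cell ASPECT=ma, TOR=ne, KEL=zo:
underlying: sa-fefki-ke-fa
1. f -> v, k -> g, p -> b, s -> z / V _ V: fires at position(s) 3, 8, 10: savefkigeva
2. f -> v, k -> g, p -> b, t -> d / _ Z: no change
3. e -> o, i -> u / B C0 _: fires at position(s) 4: savofkigeva
surface: savofkigeva


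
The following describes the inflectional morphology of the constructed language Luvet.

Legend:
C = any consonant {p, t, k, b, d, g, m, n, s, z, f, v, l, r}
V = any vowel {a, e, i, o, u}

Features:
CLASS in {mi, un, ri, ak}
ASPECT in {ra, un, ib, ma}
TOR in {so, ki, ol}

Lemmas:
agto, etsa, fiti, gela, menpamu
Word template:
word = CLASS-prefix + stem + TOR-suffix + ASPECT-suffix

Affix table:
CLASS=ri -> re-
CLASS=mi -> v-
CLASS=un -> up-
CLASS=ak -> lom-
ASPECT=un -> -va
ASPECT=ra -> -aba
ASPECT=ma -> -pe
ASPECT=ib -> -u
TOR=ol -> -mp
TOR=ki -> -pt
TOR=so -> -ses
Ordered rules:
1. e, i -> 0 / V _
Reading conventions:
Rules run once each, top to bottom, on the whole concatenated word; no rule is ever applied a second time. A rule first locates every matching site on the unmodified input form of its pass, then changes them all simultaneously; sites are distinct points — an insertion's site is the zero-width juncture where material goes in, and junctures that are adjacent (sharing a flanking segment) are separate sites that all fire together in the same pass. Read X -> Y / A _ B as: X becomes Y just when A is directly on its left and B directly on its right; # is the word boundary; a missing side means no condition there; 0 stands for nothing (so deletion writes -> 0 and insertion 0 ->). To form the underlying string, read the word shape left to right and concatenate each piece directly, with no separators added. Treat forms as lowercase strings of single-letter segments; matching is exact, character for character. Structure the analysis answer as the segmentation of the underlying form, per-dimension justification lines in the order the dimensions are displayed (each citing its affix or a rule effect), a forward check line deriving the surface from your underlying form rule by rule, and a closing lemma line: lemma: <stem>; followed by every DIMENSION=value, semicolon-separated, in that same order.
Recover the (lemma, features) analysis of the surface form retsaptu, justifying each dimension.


underlying: re-etsa-pt-u
CLASS=ri - signalled by the affix re-
ASPECT=ib - signalled by the affix -u
TOR=ki - signalled by the affix -pt
check: reetsaptu -> retsaptu
lemma: etsa; CLASS=ri; ASPECT=ib; TOR=ki


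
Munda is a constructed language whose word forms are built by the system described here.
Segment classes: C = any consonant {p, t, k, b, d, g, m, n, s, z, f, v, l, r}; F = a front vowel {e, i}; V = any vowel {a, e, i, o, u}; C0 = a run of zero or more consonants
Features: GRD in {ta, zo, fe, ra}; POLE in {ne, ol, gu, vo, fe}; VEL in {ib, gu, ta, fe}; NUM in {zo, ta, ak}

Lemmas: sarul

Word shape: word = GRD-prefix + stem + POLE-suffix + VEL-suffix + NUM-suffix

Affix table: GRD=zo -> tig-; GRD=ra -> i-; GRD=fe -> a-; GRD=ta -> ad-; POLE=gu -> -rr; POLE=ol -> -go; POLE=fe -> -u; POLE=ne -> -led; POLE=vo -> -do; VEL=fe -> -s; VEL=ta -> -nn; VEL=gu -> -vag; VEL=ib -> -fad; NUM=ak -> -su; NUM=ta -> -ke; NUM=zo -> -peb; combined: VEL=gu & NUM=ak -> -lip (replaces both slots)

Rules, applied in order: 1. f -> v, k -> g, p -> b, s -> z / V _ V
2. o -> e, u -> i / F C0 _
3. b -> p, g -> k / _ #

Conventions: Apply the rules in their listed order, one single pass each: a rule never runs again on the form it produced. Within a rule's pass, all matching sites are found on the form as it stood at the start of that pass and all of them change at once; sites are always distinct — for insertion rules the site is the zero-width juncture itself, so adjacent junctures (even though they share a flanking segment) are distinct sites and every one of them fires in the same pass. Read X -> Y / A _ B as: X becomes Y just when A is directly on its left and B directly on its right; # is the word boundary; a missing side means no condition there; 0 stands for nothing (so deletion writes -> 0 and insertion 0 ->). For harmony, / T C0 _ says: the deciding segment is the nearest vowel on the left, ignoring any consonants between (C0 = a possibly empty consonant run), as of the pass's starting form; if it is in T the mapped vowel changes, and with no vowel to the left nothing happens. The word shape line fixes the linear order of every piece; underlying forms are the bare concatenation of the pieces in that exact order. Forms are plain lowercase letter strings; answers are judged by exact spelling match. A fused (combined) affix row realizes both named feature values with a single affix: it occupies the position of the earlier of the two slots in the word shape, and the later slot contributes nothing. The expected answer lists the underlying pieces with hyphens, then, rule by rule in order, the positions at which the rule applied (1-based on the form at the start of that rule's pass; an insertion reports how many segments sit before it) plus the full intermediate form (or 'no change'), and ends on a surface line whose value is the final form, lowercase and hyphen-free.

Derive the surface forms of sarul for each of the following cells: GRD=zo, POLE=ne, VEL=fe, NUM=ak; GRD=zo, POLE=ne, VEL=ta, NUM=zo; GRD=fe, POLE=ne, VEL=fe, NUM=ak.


cell GRD=zo, POLE=ne, VEL=fe, NUM=ak:
underlying: tig-sarul-led-s-su
1. f -> v, k -> g, p -> b, s -> z / V _ V: no change
2. o -> e, u -> i / F C0 _: fires at position(s) 14: tigsarulledssi
3. b -> p, g -> k / _ #: no change
surface: tigsarulledssi

cell GRD=zo, POLE=ne, VEL=ta, NUM=zo:
underlying: tig-sarul-led-nn-peb
1. f -> v, k -> g, p -> b, s -> z / V _ V: no change
2. o -> e, u -> i / F C0 _: no change
3. b -> p, g -> k / _ #: fires at position(s) 16: tigsarullednnpep
surface: tigsarullednnpep

cell GRD=fe, POLE=ne, VEL=fe, NUM=ak:
underlying: a-sarul-led-s-su
1. f -> v, k -> g, p -> b, s -> z / V _ V: fires at position(s) 2: azarulledssu
2. o -> e, u -> i / F C0 _: fires at position(s) 12: azarulledssi
3. b -> p, g -> k / _ #: no change
surface: azarulledssi


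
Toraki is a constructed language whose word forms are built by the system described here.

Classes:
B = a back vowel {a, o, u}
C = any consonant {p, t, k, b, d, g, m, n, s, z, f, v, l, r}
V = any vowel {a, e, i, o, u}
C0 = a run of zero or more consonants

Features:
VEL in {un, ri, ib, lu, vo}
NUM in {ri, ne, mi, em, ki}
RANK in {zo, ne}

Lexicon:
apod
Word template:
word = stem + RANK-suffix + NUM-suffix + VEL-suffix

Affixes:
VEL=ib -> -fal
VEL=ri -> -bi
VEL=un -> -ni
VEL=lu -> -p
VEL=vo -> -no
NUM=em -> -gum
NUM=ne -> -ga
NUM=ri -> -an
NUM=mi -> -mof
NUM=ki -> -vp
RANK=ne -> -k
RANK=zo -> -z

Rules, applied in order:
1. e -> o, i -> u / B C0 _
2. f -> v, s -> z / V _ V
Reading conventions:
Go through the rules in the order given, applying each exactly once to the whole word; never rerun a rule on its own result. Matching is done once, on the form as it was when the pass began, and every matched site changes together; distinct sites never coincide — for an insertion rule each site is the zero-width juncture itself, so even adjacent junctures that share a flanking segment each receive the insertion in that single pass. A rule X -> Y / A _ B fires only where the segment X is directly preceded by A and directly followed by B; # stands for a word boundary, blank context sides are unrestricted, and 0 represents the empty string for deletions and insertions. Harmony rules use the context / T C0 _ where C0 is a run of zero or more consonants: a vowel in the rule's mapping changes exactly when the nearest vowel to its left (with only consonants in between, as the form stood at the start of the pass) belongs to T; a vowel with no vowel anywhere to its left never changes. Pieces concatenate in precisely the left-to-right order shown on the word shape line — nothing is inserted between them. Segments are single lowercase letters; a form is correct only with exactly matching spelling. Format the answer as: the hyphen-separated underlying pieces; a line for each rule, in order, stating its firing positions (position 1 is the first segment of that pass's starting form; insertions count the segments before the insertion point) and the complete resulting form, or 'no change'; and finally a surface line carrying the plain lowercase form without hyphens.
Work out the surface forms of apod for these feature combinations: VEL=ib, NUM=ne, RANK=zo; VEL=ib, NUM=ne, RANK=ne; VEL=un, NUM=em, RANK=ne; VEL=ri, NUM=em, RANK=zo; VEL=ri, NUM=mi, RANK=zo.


cell VEL=ib, NUM=ne, RANK=zo:
underlying: apod-z-ga-fal
1. e -> o, i -> u / B C0 _: no change
2. f -> v, s -> z / V _ V: fires at position(s) 8: apodzgaval
surface: apodzgaval

cell VEL=ib, NUM=ne, RANK=ne:
underlying: apod-k-ga-fal
1. e -> o, i -> u / B C0 _: no change
2. f -> v, s -> z / V _ V: fires at position(s) 8: apodkgaval
surface: apodkgaval

cell VEL=un, NUM=em, RANK=ne:
underlying: apod-k-gum-ni
1. e -> o, i -> u / B C0 _: fires at position(s) 10: apodkgumnu
2. f -> v, s -> z / V _ V: no change
surface: apodkgumnu

cell VEL=ri, NUM=em, RANK=zo:
underlying: apod-z-gum-bi
1. e -> o, i -> u / B C0 _: fires at position(s) 10: apodzgumbu
2. f -> v, s -> z / V _ V: no change
surface: apodzgumbu

cell VEL=ri, NUM=mi, RANK=zo:
underlying: apod-z-mof-bi
1. e -> o, i -> u / B C0 _: fires at position(s) 10: apodzmofbu
2. f -> v, s -> z / V _ V: no change
surface: apodzmofbu


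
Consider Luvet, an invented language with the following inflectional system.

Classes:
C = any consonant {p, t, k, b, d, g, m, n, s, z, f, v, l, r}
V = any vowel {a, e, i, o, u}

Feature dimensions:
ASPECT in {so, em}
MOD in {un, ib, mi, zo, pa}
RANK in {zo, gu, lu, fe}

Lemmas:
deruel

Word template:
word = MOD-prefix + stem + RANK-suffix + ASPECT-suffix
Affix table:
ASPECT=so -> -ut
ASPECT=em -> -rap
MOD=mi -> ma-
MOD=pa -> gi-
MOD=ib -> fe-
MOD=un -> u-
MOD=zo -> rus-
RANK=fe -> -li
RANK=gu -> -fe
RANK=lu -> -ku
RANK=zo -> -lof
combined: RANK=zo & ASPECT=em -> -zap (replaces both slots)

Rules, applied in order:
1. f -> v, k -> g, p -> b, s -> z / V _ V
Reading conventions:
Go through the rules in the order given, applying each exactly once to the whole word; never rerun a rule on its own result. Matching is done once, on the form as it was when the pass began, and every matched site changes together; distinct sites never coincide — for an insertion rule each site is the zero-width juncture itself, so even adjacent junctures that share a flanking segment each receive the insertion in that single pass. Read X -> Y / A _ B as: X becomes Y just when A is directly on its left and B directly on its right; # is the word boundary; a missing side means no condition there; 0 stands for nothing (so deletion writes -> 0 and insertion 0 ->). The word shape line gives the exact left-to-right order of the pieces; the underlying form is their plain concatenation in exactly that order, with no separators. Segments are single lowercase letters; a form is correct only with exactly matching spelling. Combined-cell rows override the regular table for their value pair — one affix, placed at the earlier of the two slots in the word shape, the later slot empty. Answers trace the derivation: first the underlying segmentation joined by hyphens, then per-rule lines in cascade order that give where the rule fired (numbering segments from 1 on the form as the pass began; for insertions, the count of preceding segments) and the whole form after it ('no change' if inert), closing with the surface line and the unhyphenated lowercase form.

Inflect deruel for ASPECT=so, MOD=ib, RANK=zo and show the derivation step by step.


underlying: fe-deruel-lof-ut
1. f -> v, k -> g, p -> b, s -> z / V _ V: fires at position(s) 11: federuellovut
surface: federuellovut


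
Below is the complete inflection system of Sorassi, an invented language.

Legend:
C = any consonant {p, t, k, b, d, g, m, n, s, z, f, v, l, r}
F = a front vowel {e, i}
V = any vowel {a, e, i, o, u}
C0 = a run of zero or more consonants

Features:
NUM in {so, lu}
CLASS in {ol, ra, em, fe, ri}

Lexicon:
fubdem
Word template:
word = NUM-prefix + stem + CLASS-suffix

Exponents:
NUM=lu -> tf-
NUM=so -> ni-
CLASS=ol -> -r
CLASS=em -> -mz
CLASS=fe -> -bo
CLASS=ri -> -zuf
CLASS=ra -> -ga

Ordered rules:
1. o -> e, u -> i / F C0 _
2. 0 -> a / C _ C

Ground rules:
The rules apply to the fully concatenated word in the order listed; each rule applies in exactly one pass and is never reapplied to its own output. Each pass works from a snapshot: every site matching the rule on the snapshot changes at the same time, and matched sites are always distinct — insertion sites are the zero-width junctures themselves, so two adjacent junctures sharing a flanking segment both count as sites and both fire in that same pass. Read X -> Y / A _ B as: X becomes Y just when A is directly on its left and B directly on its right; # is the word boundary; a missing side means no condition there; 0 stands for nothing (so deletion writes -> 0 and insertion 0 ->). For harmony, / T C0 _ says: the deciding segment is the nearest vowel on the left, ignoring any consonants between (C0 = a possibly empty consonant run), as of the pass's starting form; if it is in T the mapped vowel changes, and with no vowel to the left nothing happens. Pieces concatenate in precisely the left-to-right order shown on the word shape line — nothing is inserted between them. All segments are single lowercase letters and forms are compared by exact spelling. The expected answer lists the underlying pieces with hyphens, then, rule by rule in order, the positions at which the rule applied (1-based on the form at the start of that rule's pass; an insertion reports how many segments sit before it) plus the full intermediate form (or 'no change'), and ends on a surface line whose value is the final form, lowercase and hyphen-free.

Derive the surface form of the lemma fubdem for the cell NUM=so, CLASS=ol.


underlying: ni-fubdem-r
1. o -> e, u -> i / F C0 _: fires at position(s) 4: nifibdemr
2. 0 -> a / C _ C: inserts after position(s) 5, 8: nifibademar
surface: nifibademar


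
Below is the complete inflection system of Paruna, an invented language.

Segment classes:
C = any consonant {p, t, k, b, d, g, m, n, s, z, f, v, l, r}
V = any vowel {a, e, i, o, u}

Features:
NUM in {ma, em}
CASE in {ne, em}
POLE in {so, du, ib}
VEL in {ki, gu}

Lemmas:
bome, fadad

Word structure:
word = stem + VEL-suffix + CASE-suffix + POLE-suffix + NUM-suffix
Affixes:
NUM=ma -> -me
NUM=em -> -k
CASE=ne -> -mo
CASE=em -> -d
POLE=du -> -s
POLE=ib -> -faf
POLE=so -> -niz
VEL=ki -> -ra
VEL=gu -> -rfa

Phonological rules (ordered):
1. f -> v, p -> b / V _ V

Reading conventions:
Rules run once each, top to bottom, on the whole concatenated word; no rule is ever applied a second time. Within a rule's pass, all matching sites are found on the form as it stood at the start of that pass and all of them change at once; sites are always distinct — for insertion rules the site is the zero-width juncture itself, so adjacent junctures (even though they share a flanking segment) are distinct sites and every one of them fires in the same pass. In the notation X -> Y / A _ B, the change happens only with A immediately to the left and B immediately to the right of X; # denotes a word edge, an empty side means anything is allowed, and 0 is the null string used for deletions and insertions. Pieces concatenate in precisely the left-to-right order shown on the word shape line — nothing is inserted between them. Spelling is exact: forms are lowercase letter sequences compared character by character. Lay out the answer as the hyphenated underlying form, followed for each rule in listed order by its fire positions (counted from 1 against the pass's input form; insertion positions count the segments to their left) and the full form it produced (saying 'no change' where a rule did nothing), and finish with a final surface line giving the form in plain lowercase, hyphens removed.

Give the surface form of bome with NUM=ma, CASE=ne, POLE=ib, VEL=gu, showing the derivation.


underlying: bome-rfa-mo-faf-me
1. f -> v, p -> b / V _ V: fires at position(s) 10: bomerfamovafme
surface: bomerfamovafme
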